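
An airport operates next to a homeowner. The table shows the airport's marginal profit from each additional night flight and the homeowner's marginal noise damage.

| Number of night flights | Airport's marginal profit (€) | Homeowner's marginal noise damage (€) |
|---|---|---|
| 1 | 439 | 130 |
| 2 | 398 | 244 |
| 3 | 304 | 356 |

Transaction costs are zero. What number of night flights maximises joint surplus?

Bargaining reaches the level where marginal profit last exceeds marginal noise damage.
That holds through level 2 (398 ≥ 244) but not at 3 (304 < 356).

2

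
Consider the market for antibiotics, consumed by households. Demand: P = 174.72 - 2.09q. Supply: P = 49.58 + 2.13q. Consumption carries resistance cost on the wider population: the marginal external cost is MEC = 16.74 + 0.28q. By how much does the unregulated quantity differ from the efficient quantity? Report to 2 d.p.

Market equilibrium (private): 49.58 + 2.13q = 174.72 - 2.09q → q_m = 29.6540.
Social marginal benefit = demand − MEC = 157.98 - 2.37q.
Set SMB = MC: 157.98 - 2.37q = 49.58 + 2.13q → q* = 24.0889.
Gap = |29.6540 − 24.0889| = 5.5651.

5.57 units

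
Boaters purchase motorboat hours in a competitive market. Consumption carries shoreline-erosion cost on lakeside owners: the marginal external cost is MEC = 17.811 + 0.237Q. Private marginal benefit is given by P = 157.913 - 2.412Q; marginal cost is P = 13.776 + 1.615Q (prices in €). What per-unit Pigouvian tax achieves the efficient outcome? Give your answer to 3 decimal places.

Social marginal benefit = demand − MEC = 140.102 - 2.649Q.
Set SMB = MC: 140.102 - 2.649Q = 13.776 + 1.615Q → Q* = 29.6262.
The Pigouvian tax equals MEC at Q*: 17.811 + 0.237×29.6262 = 24.8324.

tax = €24.832 per unit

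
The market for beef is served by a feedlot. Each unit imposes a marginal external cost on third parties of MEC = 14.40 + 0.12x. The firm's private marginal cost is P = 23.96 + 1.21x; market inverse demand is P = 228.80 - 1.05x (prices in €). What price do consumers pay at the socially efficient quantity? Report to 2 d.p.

P = €144.78

Social marginal cost = private MC + MEC = 38.36 + 1.33x.
Set SMC = demand: 38.36 + 1.33x = 228.80 - 1.05x → x* = 80.0168.
Consumer price on the demand curve at x*: 228.80 − 1.05×80.0168 = 144.7824.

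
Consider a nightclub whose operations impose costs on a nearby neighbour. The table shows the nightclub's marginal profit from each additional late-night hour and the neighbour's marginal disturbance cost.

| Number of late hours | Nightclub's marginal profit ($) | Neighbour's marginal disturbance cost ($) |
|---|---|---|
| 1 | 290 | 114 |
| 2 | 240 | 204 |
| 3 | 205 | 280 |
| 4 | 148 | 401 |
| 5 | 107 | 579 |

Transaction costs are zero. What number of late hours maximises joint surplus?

Bargaining reaches the level where marginal profit last exceeds marginal disturbance cost.
That holds through level 2 (240 ≥ 204) but not at 3 (205 < 280).

2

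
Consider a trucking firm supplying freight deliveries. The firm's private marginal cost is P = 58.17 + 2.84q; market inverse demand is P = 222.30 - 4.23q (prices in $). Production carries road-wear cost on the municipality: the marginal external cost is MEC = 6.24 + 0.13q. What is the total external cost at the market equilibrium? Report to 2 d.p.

Market equilibrium (private): 58.17 + 2.84q = 222.30 - 4.23q → q_m = 23.2150.
Total external cost = ∫₀^{q_m} (6.24 + 0.13q) dq = 6.24×23.2150 + ½×0.13×23.2150² = 179.8925.

$179.89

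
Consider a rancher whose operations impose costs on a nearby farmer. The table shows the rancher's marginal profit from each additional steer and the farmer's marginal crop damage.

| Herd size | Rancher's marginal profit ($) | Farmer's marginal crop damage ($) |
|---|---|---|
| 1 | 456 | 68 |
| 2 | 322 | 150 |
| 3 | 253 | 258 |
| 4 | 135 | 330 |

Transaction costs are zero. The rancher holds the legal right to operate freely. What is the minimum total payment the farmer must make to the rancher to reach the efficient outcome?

Left alone the rancher would choose level 4 (marginal profit stays positive).
Efficient level: k* = 2 (marginal profit ≥ marginal crop damage through 2).
The farmer must at least cover the rancher's forgone profit from cutting 4→2: 253 + 135 = 388.

$388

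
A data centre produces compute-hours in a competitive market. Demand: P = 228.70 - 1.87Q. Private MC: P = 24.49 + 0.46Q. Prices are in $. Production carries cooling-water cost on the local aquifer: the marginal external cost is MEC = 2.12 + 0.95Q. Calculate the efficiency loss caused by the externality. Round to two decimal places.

DWL = $1111.28

Market equilibrium (private): 24.49 + 0.46Q = 228.70 - 1.87Q → Q_m = 87.6438.
Social marginal cost = private MC + MEC = 26.61 + 1.41Q.
Set SMC = demand: 26.61 + 1.41Q = 228.70 - 1.87Q → Q* = 61.6128.
Between Q* and Q_m the wedge SMC − demand runs linearly from 0 to MEC(Q_m), so the loss is a triangle.
DWL = ½ × 26.0310 × 85.3816 = 1111.2842.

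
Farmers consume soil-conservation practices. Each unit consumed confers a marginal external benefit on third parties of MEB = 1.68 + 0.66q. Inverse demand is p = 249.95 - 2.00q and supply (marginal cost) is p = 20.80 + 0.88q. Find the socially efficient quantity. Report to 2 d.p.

q* = 103.98

Social marginal benefit = demand + MEB = 251.63 - 1.34q.
Set SMB = MC: 251.63 - 1.34q = 20.80 + 0.88q → q* = 103.9775.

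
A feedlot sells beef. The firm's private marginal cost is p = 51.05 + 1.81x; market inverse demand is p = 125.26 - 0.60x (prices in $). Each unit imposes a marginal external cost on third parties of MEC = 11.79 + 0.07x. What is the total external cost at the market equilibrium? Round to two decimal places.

$396.23

Market equilibrium (private): 51.05 + 1.81x = 125.26 - 0.60x → x_m = 30.7925.
Total external cost = ∫₀^{x_m} (11.79 + 0.07x) dx = 11.79×30.7925 + ½×0.07×30.7925² = 396.2298.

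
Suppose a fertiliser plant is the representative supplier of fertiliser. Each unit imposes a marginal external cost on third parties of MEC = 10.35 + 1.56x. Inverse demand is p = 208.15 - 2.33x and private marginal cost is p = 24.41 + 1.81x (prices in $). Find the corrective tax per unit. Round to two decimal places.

tax = $57.80 per unit

Social marginal cost = private MC + MEC = 34.76 + 3.37x.
Set SMC = demand: 34.76 + 3.37x = 208.15 - 2.33x → x* = 30.4193.
The Pigouvian tax equals MEC at x*: 10.35 + 1.56×30.4193 = 57.8041.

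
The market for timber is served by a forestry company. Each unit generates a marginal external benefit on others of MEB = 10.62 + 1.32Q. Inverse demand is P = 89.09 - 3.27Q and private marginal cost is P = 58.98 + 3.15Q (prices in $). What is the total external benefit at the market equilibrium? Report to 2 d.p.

Market equilibrium (private): 58.98 + 3.15Q = 89.09 - 3.27Q → Q_m = 4.6900.
Total external benefit = ∫₀^{Q_m} (10.62 + 1.32Q) dQ = 10.62×4.6900 + ½×1.32×4.6900² = 64.3252.

$64.33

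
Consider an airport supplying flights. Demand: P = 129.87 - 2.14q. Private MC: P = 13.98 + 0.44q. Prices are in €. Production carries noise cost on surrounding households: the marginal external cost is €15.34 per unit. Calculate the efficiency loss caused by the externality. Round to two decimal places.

DWL = €45.60

Market equilibrium (private): 13.98 + 0.44q = 129.87 - 2.14q → q_m = 44.9186.
Social marginal cost = private MC + MEC = 29.32 + 0.44q.
Set SMC = demand: 29.32 + 0.44q = 129.87 - 2.14q → q* = 38.9729.
The welfare-loss triangle has base |q_m − q*| and height MEC(q_m) (the vertical gap between SMC and demand is zero at q* and MEC at q_m).
DWL = ½ × 5.9457 × 15.3400 = 45.6035.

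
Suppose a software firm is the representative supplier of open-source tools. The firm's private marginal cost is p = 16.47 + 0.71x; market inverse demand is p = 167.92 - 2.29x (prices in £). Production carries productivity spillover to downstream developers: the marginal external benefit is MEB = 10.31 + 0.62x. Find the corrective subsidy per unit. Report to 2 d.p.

Social marginal cost = private MC − MEB = 6.16 + 0.09x.
Set SMC = demand: 6.16 + 0.09x = 167.92 - 2.29x → x* = 67.9664.
The Pigouvian subsidy equals MEB at x*: 10.31 + 0.62×67.9664 = 52.4492.

subsidy = £52.45 per unit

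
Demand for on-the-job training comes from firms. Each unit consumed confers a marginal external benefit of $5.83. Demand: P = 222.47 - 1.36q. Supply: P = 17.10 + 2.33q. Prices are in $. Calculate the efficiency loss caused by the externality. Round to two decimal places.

DWL = $4.61

Market equilibrium (private): 17.10 + 2.33q = 222.47 - 1.36q → q_m = 55.6558.
Social marginal benefit = demand + MEB = 228.30 - 1.36q.
Set SMB = MC: 228.30 - 1.36q = 17.10 + 2.33q → q* = 57.2358.
The welfare-loss triangle has base |q_m − q*| and height MEB(q_m) (the vertical gap between SMB and MC is zero at q* and MEB at q_m).
DWL = ½ × 1.5800 × 5.8300 = 4.6057.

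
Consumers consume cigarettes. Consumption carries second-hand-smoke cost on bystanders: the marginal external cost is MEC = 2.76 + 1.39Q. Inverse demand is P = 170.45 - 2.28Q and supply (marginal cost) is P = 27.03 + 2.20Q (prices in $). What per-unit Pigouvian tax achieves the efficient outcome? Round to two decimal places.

Social marginal benefit = demand − MEC = 167.69 - 3.67Q.
Set SMB = MC: 167.69 - 3.67Q = 27.03 + 2.20Q → Q* = 23.9625.
The Pigouvian tax equals MEC at Q*: 2.76 + 1.39×23.9625 = 36.0679.

tax = $36.07 per unit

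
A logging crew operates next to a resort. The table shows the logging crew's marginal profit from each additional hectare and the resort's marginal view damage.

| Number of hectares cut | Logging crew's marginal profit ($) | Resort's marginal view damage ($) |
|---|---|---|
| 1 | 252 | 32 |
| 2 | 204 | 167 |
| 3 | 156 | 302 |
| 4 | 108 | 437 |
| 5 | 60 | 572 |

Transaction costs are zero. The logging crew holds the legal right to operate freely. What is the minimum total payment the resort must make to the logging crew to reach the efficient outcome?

$324

Left alone the logging crew would choose level 5 (marginal profit stays positive).
Efficient level: k* = 2 (marginal profit ≥ marginal view damage through 2).
The resort must at least cover the logging crew's forgone profit from cutting 5→2: 156 + 108 + 60 = 324.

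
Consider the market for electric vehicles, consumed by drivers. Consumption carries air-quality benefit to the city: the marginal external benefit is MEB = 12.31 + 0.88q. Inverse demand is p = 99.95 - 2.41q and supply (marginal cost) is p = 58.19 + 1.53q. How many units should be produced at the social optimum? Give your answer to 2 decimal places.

Social marginal benefit = demand + MEB = 112.26 - 1.53q.
Set SMB = MC: 112.26 - 1.53q = 58.19 + 1.53q → q* = 17.6699.

q* = 17.67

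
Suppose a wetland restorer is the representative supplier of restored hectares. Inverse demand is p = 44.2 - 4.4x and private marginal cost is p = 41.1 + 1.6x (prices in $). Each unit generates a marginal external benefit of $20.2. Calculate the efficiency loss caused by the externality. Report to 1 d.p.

DWL = $34.0

Market equilibrium (private): 41.1 + 1.6x = 44.2 - 4.4x → x_m = 0.5167.
Social marginal cost = private MC − MEB = 20.9 + 1.6x.
Set SMC = demand: 20.9 + 1.6x = 44.2 - 4.4x → x* = 3.8833.
Height of the DWL triangle at x_m is demand(x_m) − SMC(x_m) = MEB(x_m) = 20.2000.
DWL = ½ × 3.3666 × 20.2000 = 34.0027.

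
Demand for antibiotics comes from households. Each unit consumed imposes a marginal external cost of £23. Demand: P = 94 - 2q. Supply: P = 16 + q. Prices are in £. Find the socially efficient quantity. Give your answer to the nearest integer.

Social marginal benefit = demand − MEC = 71 - 2q.
Set SMB = MC: 71 - 2q = 16 + q → q* = 18.3333.

q* = 18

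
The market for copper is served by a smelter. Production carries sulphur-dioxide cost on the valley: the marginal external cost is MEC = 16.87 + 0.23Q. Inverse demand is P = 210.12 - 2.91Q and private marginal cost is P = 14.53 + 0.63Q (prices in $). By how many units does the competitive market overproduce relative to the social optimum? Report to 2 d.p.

7.85 units

Market equilibrium (private): 14.53 + 0.63Q = 210.12 - 2.91Q → Q_m = 55.2514.
Social marginal cost = private MC + MEC = 31.40 + 0.86Q.
Set SMC = demand: 31.40 + 0.86Q = 210.12 - 2.91Q → Q* = 47.4058.
Gap = |55.2514 − 47.4058| = 7.8456.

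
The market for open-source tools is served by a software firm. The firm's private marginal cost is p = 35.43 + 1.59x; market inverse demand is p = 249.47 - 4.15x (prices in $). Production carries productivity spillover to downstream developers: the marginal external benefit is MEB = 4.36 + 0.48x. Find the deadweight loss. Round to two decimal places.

DWL = $47.10

Market equilibrium (private): 35.43 + 1.59x = 249.47 - 4.15x → x_m = 37.2892.
Social marginal cost = private MC − MEB = 31.07 + 1.11x.
Set SMC = demand: 31.07 + 1.11x = 249.47 - 4.15x → x* = 41.5209.
The loss is the area between SMC and demand from x* to x_m; with linear curves that's a triangle of height MEB(x_m).
DWL = ½ × 4.2317 × 22.2588 = 47.0963.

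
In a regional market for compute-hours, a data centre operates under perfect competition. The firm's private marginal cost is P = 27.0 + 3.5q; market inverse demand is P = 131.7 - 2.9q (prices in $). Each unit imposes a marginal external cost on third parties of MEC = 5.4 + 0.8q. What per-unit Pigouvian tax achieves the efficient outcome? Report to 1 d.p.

Social marginal cost = private MC + MEC = 32.4 + 4.3q.
Set SMC = demand: 32.4 + 4.3q = 131.7 - 2.9q → q* = 13.7917.
The Pigouvian tax equals MEC at q*: 5.4 + 0.8×13.7917 = 16.4334.

tax = $16.4 per unit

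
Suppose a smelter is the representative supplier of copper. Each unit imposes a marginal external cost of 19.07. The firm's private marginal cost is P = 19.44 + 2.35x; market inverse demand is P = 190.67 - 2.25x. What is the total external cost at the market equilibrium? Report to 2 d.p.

709.86

Market equilibrium (private): 19.44 + 2.35x = 190.67 - 2.25x → x_m = 37.2239.
Total external cost = MEC × x_m = 19.07 × 37.2239 = 709.8598.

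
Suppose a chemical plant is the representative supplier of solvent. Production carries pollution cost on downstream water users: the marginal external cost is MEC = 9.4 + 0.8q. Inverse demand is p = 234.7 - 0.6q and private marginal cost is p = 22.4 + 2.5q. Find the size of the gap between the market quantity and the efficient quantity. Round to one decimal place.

16.5 units

Market equilibrium (private): 22.4 + 2.5q = 234.7 - 0.6q → q_m = 68.4839.
Social marginal cost = private MC + MEC = 31.8 + 3.3q.
Set SMC = demand: 31.8 + 3.3q = 234.7 - 0.6q → q* = 52.0256.
Gap = |68.4839 − 52.0256| = 16.4583.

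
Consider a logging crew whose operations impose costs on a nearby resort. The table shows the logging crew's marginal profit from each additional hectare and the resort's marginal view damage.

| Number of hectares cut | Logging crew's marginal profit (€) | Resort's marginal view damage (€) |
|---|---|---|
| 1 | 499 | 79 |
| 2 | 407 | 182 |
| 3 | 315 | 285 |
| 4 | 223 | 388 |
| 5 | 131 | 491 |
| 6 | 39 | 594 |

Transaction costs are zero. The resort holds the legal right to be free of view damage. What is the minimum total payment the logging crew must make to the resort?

Efficient level: marginal profit ≥ marginal view damage through level 3, so k* = 3.
With the resort holding the right, the logging crew must at least compensate total damage at k*: 79 + 182 + 285 = 546.

€546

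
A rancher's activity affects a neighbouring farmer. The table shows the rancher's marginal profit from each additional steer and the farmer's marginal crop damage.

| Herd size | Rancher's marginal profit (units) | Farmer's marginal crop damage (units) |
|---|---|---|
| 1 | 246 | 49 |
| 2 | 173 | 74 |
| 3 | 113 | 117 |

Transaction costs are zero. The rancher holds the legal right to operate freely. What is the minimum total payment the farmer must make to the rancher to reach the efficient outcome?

Left alone the rancher would choose level 3 (marginal profit stays positive).
Efficient level: k* = 2 (marginal profit ≥ marginal crop damage through 2).
The farmer must at least cover the rancher's forgone profit from cutting 3→2: 113 = 113.

113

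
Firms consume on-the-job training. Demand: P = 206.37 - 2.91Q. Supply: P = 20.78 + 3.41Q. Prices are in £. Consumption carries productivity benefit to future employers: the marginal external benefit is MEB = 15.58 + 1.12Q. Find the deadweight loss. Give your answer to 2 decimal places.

DWL = £225.89

Market equilibrium (private): 20.78 + 3.41Q = 206.37 - 2.91Q → Q_m = 29.3655.
Social marginal benefit = demand + MEB = 221.95 - 1.79Q.
Set SMB = MC: 221.95 - 1.79Q = 20.78 + 3.41Q → Q* = 38.6865.
The loss is the area between SMB and MC from Q* to Q_m; with linear curves that's a triangle of height MEB(Q_m).
DWL = ½ × 9.3210 × 48.4694 = 225.8916.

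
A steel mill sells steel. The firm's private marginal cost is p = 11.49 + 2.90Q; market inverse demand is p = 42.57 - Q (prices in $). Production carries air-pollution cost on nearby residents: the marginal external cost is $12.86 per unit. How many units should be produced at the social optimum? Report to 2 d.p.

Social marginal cost = private MC + MEC = 24.35 + 2.90Q.
Set SMC = demand: 24.35 + 2.90Q = 42.57 - Q → Q* = 4.6718.

Q* = 4.67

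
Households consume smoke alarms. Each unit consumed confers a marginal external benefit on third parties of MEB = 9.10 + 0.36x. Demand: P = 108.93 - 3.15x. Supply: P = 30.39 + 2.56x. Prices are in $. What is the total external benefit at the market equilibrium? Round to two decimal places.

$159.22

Market equilibrium (private): 30.39 + 2.56x = 108.93 - 3.15x → x_m = 13.7548.
Total external benefit = ∫₀^{x_m} (9.10 + 0.36x) dx = 9.10×13.7548 + ½×0.36×13.7548² = 159.2237.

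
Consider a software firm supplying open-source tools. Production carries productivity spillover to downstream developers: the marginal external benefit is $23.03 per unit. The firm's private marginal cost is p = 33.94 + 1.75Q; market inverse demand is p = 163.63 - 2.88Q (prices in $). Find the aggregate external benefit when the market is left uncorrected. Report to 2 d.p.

$645.09

Market equilibrium (private): 33.94 + 1.75Q = 163.63 - 2.88Q → Q_m = 28.0108.
Total external benefit = MEB × Q_m = 23.03 × 28.0108 = 645.0887.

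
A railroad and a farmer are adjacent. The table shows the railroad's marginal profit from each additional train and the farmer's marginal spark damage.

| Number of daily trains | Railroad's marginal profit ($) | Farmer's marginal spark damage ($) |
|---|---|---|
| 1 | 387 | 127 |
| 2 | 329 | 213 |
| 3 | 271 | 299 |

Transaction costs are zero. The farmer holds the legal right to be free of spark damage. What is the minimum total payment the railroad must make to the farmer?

$340

Efficient level: marginal profit ≥ marginal spark damage through level 2, so k* = 2.
With the farmer holding the right, the railroad must at least compensate total damage at k*: 127 + 213 = 340.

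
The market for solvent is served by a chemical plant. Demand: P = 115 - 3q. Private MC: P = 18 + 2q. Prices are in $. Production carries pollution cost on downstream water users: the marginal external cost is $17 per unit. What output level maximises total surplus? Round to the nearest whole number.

q* = 16

Social marginal cost = private MC + MEC = 35 + 2q.
Set SMC = demand: 35 + 2q = 115 - 3q → q* = 16.0000.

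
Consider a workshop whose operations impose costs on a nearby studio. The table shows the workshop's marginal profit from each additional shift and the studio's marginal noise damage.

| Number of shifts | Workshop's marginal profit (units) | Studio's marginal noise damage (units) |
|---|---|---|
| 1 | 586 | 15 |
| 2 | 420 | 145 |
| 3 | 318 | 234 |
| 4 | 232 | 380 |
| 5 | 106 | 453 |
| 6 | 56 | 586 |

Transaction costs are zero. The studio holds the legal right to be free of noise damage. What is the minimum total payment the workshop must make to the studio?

Efficient level: marginal profit ≥ marginal noise damage through level 3, so k* = 3.
With the studio holding the right, the workshop must at least compensate total damage at k*: 15 + 145 + 234 = 394.

394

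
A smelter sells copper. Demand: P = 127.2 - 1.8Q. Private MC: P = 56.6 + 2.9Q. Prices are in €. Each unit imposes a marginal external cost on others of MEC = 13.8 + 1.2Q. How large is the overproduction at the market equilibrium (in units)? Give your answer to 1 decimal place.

Market equilibrium (private): 56.6 + 2.9Q = 127.2 - 1.8Q → Q_m = 15.0213.
Social marginal cost = private MC + MEC = 70.4 + 4.1Q.
Set SMC = demand: 70.4 + 4.1Q = 127.2 - 1.8Q → Q* = 9.6271.
Gap = |15.0213 − 9.6271| = 5.3942.

5.4 units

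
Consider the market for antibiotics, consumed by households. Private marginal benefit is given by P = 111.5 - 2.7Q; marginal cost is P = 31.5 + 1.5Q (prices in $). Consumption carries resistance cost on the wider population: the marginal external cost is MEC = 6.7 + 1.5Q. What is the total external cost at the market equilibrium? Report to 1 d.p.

$399.7

Market equilibrium (private): 31.5 + 1.5Q = 111.5 - 2.7Q → Q_m = 19.0476.
Total external cost = ∫₀^{Q_m} (6.7 + 1.5Q) dQ = 6.7×19.0476 + ½×1.5×19.0476² = 399.7272.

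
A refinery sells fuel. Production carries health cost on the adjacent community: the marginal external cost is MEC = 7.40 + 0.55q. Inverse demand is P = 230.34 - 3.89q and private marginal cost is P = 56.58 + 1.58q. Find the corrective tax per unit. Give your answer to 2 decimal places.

Social marginal cost = private MC + MEC = 63.98 + 2.13q.
Set SMC = demand: 63.98 + 2.13q = 230.34 - 3.89q → q* = 27.6346.
The Pigouvian tax equals MEC at q*: 7.40 + 0.55×27.6346 = 22.5990.

tax = 22.60 per unit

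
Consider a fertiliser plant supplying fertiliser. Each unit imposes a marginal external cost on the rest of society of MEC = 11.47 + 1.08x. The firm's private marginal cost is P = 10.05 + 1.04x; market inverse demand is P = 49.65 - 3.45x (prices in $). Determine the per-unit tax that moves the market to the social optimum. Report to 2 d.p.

Social marginal cost = private MC + MEC = 21.52 + 2.12x.
Set SMC = demand: 21.52 + 2.12x = 49.65 - 3.45x → x* = 5.0503.
The Pigouvian tax equals MEC at x*: 11.47 + 1.08×5.0503 = 16.9243.

tax = $16.92 per unit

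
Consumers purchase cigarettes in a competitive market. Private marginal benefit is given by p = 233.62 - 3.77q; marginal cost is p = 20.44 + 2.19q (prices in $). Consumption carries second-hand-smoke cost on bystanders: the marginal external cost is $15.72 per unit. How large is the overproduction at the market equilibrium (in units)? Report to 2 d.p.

Market equilibrium (private): 20.44 + 2.19q = 233.62 - 3.77q → q_m = 35.7685.
Social marginal benefit = demand − MEC = 217.90 - 3.77q.
Set SMB = MC: 217.90 - 3.77q = 20.44 + 2.19q → q* = 33.1309.
Gap = |35.7685 − 33.1309| = 2.6376.

2.64 units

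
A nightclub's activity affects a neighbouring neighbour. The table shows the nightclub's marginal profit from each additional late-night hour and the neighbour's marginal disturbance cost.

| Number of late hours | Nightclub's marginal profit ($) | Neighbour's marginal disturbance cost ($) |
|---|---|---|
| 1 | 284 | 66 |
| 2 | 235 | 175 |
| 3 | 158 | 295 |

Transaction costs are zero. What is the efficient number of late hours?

Bargaining reaches the level where marginal profit last exceeds marginal disturbance cost.
That holds through level 2 (235 ≥ 175) but not at 3 (158 < 295).

2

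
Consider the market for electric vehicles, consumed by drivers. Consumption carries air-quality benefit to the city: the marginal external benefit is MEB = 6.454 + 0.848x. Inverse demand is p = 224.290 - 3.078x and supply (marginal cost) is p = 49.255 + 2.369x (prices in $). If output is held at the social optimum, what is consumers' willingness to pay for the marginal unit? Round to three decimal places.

Social marginal benefit = demand + MEB = 230.744 - 2.230x.
Set SMB = MC: 230.744 - 2.230x = 49.255 + 2.369x → x* = 39.4627.
Consumer price on the demand curve at x*: 224.290 − 3.078×39.4627 = 102.8238.

P = $102.824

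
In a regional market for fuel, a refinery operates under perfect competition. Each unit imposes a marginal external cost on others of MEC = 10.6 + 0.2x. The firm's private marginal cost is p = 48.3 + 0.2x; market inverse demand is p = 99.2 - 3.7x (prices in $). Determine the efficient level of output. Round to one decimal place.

Social marginal cost = private MC + MEC = 58.9 + 0.4x.
Set SMC = demand: 58.9 + 0.4x = 99.2 - 3.7x → x* = 9.8293.

x* = 9.8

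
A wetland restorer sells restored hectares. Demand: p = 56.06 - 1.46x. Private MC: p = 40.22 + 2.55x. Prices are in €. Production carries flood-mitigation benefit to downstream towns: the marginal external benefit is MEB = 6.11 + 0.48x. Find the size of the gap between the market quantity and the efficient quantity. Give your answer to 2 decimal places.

Market equilibrium (private): 40.22 + 2.55x = 56.06 - 1.46x → x_m = 3.9501.
Social marginal cost = private MC − MEB = 34.11 + 2.07x.
Set SMC = demand: 34.11 + 2.07x = 56.06 - 1.46x → x* = 6.2181.
Gap = |3.9501 − 6.2181| = 2.2680.

2.27 units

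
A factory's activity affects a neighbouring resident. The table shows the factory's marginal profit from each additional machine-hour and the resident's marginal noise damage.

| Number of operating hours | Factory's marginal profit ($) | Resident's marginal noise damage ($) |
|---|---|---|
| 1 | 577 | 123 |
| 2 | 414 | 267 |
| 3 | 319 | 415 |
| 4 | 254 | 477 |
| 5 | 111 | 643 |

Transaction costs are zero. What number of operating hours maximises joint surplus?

2

Bargaining reaches the level where marginal profit last exceeds marginal noise damage.
That holds through level 2 (414 ≥ 267) but not at 3 (319 < 415).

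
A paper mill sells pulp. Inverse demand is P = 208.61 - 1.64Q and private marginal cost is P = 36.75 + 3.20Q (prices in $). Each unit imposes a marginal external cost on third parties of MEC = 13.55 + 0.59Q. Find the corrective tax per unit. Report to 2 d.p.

Social marginal cost = private MC + MEC = 50.30 + 3.79Q.
Set SMC = demand: 50.30 + 3.79Q = 208.61 - 1.64Q → Q* = 29.1547.
The Pigouvian tax equals MEC at Q*: 13.55 + 0.59×29.1547 = 30.7513.

tax = $30.75 per unit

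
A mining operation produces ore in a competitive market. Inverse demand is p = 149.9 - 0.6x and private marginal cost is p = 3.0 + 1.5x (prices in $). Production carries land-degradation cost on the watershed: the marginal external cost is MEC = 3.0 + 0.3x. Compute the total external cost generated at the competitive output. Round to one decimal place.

Market equilibrium (private): 3.0 + 1.5x = 149.9 - 0.6x → x_m = 69.9524.
Total external cost = ∫₀^{x_m} (3.0 + 0.3x) dx = 3.0×69.9524 + ½×0.3×69.9524² = 943.8579.

$943.9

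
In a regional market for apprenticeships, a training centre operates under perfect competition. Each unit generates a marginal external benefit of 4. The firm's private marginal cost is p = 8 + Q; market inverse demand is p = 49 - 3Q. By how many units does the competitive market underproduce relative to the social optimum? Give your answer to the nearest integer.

Market equilibrium (private): 8 + Q = 49 - 3Q → Q_m = 10.2500.
Social marginal cost = private MC − MEB = 4 + Q.
Set SMC = demand: 4 + Q = 49 - 3Q → Q* = 11.2500.
Gap = |10.2500 − 11.2500| = 1.0000.

1 units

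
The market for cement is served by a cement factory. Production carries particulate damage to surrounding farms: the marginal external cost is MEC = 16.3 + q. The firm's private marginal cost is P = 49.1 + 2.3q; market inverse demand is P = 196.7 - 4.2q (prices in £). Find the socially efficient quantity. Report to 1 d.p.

q* = 17.5

Social marginal cost = private MC + MEC = 65.4 + 3.3q.
Set SMC = demand: 65.4 + 3.3q = 196.7 - 4.2q → q* = 17.5067.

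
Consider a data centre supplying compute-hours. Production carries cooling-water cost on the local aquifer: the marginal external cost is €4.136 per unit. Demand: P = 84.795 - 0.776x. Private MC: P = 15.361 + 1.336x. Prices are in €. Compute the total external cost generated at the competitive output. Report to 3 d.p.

Market equilibrium (private): 15.361 + 1.336x = 84.795 - 0.776x → x_m = 32.8759.
Total external cost = MEC × x_m = 4.136 × 32.8759 = 135.9747.

€135.975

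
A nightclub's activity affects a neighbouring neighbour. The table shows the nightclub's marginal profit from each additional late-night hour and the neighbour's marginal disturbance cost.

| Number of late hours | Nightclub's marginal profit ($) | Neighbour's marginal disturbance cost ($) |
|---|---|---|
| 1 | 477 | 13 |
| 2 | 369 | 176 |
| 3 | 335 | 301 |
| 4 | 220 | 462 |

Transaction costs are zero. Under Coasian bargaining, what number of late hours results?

3

Bargaining reaches the level where marginal profit last exceeds marginal disturbance cost.
That holds through level 3 (335 ≥ 301) but not at 4 (220 < 462).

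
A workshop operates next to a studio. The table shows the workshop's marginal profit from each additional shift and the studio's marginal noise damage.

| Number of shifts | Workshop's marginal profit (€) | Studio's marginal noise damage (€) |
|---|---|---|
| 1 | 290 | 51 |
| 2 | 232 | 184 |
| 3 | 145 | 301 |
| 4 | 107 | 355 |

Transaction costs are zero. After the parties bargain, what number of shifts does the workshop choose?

2

Bargaining reaches the level where marginal profit last exceeds marginal noise damage.
That holds through level 2 (232 ≥ 184) but not at 3 (145 < 301).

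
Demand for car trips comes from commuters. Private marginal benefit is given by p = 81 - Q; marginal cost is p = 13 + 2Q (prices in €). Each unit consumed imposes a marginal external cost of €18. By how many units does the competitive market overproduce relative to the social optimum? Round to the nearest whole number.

Market equilibrium (private): 13 + 2Q = 81 - Q → Q_m = 22.6667.
Social marginal benefit = demand − MEC = 63 - Q.
Set SMB = MC: 63 - Q = 13 + 2Q → Q* = 16.6667.
Gap = |22.6667 − 16.6667| = 6.0000.

6 units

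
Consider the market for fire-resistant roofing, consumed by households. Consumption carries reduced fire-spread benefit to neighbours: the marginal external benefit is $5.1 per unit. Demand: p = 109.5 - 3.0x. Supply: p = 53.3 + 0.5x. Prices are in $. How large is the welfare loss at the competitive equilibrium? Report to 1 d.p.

DWL = $3.7

Market equilibrium (private): 53.3 + 0.5x = 109.5 - 3.0x → x_m = 16.0571.
Social marginal benefit = demand + MEB = 114.6 - 3.0x.
Set SMB = MC: 114.6 - 3.0x = 53.3 + 0.5x → x* = 17.5143.
Height of the DWL triangle at x_m is SMB(x_m) − MC(x_m) = MEB(x_m) = 5.1000.
DWL = ½ × 1.4572 × 5.1000 = 3.7159.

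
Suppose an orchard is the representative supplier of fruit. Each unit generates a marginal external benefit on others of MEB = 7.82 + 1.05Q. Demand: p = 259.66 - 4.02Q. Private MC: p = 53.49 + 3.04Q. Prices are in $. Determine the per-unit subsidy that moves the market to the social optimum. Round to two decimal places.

subsidy = $45.21 per unit

Social marginal cost = private MC − MEB = 45.67 + 1.99Q.
Set SMC = demand: 45.67 + 1.99Q = 259.66 - 4.02Q → Q* = 35.6057.
The Pigouvian subsidy equals MEB at Q*: 7.82 + 1.05×35.6057 = 45.2060.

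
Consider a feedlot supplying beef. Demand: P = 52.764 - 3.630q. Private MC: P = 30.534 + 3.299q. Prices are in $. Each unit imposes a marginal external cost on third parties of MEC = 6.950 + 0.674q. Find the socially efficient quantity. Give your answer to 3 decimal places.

q* = 2.010

Social marginal cost = private MC + MEC = 37.484 + 3.973q.
Set SMC = demand: 37.484 + 3.973q = 52.764 - 3.630q → q* = 2.0097.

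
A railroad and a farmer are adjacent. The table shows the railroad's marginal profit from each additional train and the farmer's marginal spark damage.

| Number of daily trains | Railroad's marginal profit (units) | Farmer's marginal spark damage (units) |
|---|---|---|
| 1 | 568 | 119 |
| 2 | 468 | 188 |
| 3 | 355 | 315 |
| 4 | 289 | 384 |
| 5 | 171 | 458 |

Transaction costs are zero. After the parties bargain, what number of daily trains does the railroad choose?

Bargaining reaches the level where marginal profit last exceeds marginal spark damage.
That holds through level 3 (355 ≥ 315) but not at 4 (289 < 384).

3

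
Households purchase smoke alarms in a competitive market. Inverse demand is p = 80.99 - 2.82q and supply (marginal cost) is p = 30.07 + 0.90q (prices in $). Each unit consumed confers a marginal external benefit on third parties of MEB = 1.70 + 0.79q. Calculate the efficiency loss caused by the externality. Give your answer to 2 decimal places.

DWL = $26.72

Market equilibrium (private): 30.07 + 0.90q = 80.99 - 2.82q → q_m = 13.6882.
Social marginal benefit = demand + MEB = 82.69 - 2.03q.
Set SMB = MC: 82.69 - 2.03q = 30.07 + 0.90q → q* = 17.9590.
Height of the DWL triangle at q_m is SMB(q_m) − MC(q_m) = MEB(q_m) = 12.5137.
DWL = ½ × 4.2708 × 12.5137 = 26.7218.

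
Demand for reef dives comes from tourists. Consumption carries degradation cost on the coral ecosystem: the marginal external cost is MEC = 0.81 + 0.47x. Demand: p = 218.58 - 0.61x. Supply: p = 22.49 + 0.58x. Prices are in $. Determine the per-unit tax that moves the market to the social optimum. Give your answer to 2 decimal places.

Social marginal benefit = demand − MEC = 217.77 - 1.08x.
Set SMB = MC: 217.77 - 1.08x = 22.49 + 0.58x → x* = 117.6386.
The Pigouvian tax equals MEC at x*: 0.81 + 0.47×117.6386 = 56.1001.

tax = $56.10 per unit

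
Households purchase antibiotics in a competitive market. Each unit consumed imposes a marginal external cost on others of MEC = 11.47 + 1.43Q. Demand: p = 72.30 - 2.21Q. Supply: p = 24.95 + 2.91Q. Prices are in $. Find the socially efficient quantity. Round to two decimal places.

Social marginal benefit = demand − MEC = 60.83 - 3.64Q.
Set SMB = MC: 60.83 - 3.64Q = 24.95 + 2.91Q → Q* = 5.4779.

Q* = 5.48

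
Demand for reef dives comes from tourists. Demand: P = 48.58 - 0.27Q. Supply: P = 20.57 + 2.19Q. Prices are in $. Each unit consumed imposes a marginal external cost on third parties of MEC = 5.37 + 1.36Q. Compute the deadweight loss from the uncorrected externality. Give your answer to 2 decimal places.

DWL = $56.93

Market equilibrium (private): 20.57 + 2.19Q = 48.58 - 0.27Q → Q_m = 11.3862.
Social marginal benefit = demand − MEC = 43.21 - 1.63Q.
Set SMB = MC: 43.21 - 1.63Q = 20.57 + 2.19Q → Q* = 5.9267.
The welfare-loss triangle has base |Q_m − Q*| and height MEC(Q_m) (the vertical gap between SMB and MC is zero at Q* and MEC at Q_m).
DWL = ½ × 5.4595 × 20.8552 = 56.9295.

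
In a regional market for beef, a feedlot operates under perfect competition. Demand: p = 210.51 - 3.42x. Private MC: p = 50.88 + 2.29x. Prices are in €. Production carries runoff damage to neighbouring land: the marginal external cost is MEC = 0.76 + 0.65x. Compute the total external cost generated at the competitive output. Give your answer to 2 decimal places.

€275.25

Market equilibrium (private): 50.88 + 2.29x = 210.51 - 3.42x → x_m = 27.9562.
Total external cost = ∫₀^{x_m} (0.76 + 0.65x) dx = 0.76×27.9562 + ½×0.65×27.9562² = 275.2502.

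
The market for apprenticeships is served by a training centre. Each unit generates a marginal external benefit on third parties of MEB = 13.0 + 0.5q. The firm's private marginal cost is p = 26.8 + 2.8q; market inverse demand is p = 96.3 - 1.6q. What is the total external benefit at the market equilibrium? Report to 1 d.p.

267.7

Market equilibrium (private): 26.8 + 2.8q = 96.3 - 1.6q → q_m = 15.7955.
Total external benefit = ∫₀^{q_m} (13.0 + 0.5q) dq = 13.0×15.7955 + ½×0.5×15.7955² = 267.7160.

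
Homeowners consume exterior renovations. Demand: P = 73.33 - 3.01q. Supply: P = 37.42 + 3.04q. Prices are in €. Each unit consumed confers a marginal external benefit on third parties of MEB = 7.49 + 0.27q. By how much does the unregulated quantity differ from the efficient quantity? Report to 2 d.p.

Market equilibrium (private): 37.42 + 3.04q = 73.33 - 3.01q → q_m = 5.9355.
Social marginal benefit = demand + MEB = 80.82 - 2.74q.
Set SMB = MC: 80.82 - 2.74q = 37.42 + 3.04q → q* = 7.5087.
Gap = |5.9355 − 7.5087| = 1.5732.

1.57 units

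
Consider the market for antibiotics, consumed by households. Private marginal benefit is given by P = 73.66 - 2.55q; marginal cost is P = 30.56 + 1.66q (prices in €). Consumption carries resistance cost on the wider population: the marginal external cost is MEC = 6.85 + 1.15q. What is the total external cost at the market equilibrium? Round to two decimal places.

€130.39

Market equilibrium (private): 30.56 + 1.66q = 73.66 - 2.55q → q_m = 10.2375.
Total external cost = ∫₀^{q_m} (6.85 + 1.15q) dq = 6.85×10.2375 + ½×1.15×10.2375² = 130.3906.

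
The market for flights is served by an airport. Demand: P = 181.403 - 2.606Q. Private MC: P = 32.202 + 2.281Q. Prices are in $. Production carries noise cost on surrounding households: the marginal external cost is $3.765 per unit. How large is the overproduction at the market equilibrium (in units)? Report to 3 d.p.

0.770 units

Market equilibrium (private): 32.202 + 2.281Q = 181.403 - 2.606Q → Q_m = 30.5302.
Social marginal cost = private MC + MEC = 35.967 + 2.281Q.
Set SMC = demand: 35.967 + 2.281Q = 181.403 - 2.606Q → Q* = 29.7598.
Gap = |30.5302 − 29.7598| = 0.7704.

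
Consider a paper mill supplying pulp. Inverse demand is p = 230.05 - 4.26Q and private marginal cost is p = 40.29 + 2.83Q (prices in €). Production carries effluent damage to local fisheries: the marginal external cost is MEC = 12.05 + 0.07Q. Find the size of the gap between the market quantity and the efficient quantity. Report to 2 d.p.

Market equilibrium (private): 40.29 + 2.83Q = 230.05 - 4.26Q → Q_m = 26.7645.
Social marginal cost = private MC + MEC = 52.34 + 2.90Q.
Set SMC = demand: 52.34 + 2.90Q = 230.05 - 4.26Q → Q* = 24.8198.
Gap = |26.7645 − 24.8198| = 1.9447.

1.94 units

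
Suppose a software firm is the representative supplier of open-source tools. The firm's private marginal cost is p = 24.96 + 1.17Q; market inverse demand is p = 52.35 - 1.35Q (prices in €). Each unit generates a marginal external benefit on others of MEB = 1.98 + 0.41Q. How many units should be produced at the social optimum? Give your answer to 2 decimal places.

Social marginal cost = private MC − MEB = 22.98 + 0.76Q.
Set SMC = demand: 22.98 + 0.76Q = 52.35 - 1.35Q → Q* = 13.9194.

Q* = 13.92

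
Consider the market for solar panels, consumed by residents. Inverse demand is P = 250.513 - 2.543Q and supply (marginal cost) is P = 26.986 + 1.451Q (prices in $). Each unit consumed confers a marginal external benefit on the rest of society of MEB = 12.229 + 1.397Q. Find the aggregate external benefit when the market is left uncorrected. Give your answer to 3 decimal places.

$2872.218

Market equilibrium (private): 26.986 + 1.451Q = 250.513 - 2.543Q → Q_m = 55.9657.
Total external benefit = ∫₀^{Q_m} (12.229 + 1.397Q) dQ = 12.229×55.9657 + ½×1.397×55.9657² = 2872.2180.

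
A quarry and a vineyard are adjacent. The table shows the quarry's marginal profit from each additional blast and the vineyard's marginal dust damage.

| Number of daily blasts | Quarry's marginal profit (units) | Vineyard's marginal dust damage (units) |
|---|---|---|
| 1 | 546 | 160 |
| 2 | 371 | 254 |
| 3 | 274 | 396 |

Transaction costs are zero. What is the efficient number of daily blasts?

2

Bargaining reaches the level where marginal profit last exceeds marginal dust damage.
That holds through level 2 (371 ≥ 254) but not at 3 (274 < 396).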